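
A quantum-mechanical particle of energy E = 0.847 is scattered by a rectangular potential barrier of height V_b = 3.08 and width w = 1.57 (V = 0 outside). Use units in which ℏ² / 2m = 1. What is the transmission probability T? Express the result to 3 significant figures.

Since E < V_b the interior solution is evanescent with decay constant κ = √(2m(V_b − E))/ℏ = 1.494.
κw = 2.346, sinh(κw) = 5.174.
Matching ψ, ψ′ at both faces gives T = [1 + V_b² sinh²(κw) / (4E(V_b − E))]⁻¹ = 1/34.57 = 0.0289.

T = 0.0289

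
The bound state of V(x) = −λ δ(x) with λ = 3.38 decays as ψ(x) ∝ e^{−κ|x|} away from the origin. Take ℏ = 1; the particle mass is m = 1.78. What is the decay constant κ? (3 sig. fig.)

Integrating the TISE across x = 0 gives the cusp condition ψ'(0⁺) − ψ'(0⁻) = −(2mλ/ℏ²)ψ(0).
With ψ ∝ e^{−κ|x|} this yields −2κ = −2mλ/ℏ², so κ = mλ/ℏ² = 6.016.

κ = 6.02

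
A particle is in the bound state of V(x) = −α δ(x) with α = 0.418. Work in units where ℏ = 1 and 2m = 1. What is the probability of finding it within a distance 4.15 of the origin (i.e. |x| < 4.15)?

The normalised bound state is ψ = √κ e^{−κ|x|} with κ = mα/ℏ² = 0.2090.
P(|x| < d) = ∫_{−d}^{d} κ e^{−2κ|x|} dx = 1 − e^{−2κd} = 1 − e^{−1.735} = 0.8235.

P = 0.824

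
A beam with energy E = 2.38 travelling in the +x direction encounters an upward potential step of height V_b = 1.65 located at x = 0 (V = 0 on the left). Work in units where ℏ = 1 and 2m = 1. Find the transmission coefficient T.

T = 0.918

The wavenumbers are k₁ = √(2mE)/ℏ = 1.543 on the left and k₂ = √(2m(E − V_b))/ℏ = 0.8544 on the right.
Continuity of ψ and ψ′ at the step yields the reflection amplitude r = (k₁ − k₂)/(k₁ + k₂) = 0.2871; thus R = |r|² = 0.08245, T = 0.9175.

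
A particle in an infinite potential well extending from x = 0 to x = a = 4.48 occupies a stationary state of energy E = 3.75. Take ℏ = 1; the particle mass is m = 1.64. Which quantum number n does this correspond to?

n = 5

For an infinite well E_n = n²π²ℏ²/(2ma²), so n = (a/πℏ)√(2mE).
n = (4.48/π) × √(2 × 1.64 × 3.75) = 5.001 → n = 5.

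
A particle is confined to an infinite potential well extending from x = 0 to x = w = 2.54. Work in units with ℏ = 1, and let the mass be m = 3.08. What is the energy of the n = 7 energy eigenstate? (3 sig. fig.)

E = 12.2

Requiring ψ(0) = ψ(w) = 0 quantises k = nπ/w, hence E_n = ℏ²k²/2m = n²π²ℏ²/(2mw²).
E_7 = 7² × π² / (2 × 3.08 × 2.54²) = 12.17.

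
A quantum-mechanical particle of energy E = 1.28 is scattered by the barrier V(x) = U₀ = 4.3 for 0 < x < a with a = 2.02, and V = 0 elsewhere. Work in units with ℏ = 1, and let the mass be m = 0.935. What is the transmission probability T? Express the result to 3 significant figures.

Since E < U₀ the interior solution is evanescent with decay constant κ = √(2m(U₀ − E))/ℏ = 2.376.
κa = 4.800, sinh(κa) = 60.77.
Matching ψ, ψ′ at both faces gives T = [1 + U₀² sinh²(κa) / (4E(U₀ − E))]⁻¹ = 1/4418 = 0.000226.

T = 0.000226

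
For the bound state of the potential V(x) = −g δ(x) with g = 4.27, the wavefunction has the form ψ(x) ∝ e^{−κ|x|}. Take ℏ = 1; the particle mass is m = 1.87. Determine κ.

Integrate −(ℏ²/2m)ψ'' − gδ(x)ψ = Eψ from −ε to +ε: the ψ'' term gives ψ'(0⁺) − ψ'(0⁻) and the δ term gives −(2mg/ℏ²)ψ(0).
With ψ ∝ e^{−κ|x|} this yields −2κ = −2mg/ℏ², so κ = mg/ℏ² = 7.985.

κ = 7.98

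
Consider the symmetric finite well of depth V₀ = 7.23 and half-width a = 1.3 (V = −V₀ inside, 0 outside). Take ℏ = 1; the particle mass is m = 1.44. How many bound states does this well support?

The dimensionless depth is z₀ = a√(2mV₀)/ℏ = 1.3 × √(20.82) = 5.932.
A new bound state (alternating even/odd) appears each time z₀ passes a multiple of π/2, so N = ⌊2z₀/π⌋ + 1 = ⌊3.776⌋ + 1 = 4.

N = 4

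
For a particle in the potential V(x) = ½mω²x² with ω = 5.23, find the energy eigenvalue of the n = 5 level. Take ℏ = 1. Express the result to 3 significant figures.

E = 28.8

The oscillator eigenvalues are E_n = ℏω(n + ½), so E_5 = 5.23 × 5.5 = 28.77.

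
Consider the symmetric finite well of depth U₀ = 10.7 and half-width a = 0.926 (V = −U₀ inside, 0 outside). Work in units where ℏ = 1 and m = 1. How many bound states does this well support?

Define the well-strength parameter z₀ = (a/ℏ)√(2mU₀) = 0.926 × √(2·1·10.7) = 4.284.
A new bound state (alternating even/odd) appears each time z₀ passes a multiple of π/2, so N = ⌊2z₀/π⌋ + 1 = ⌊2.727⌋ + 1 = 3.

N = 3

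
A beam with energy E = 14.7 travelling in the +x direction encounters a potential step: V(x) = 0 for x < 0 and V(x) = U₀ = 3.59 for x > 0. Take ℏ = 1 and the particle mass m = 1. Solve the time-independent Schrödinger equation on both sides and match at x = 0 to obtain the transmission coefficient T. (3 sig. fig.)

T = 0.995

On each side the TISE gives plane waves with k = √(2m(E − V))/ℏ: k₁ = √(2·1·14.7) = 5.422, k₂ = √(2·1·11.11) = 4.714.
Continuity of ψ and ψ′ at the step yields the reflection amplitude r = (k₁ − k₂)/(k₁ + k₂) = 0.06989; thus R = |r|² = 0.004884, T = 0.9951.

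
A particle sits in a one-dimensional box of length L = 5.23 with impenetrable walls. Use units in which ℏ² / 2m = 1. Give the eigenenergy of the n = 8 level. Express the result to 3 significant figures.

E = 23.1

Requiring ψ(0) = ψ(L) = 0 quantises k = nπ/L, hence E_n = ℏ²k²/2m = n²π²ℏ²/(2mL²).
E_8 = 8² × π² / (2 × 0.5 × 5.23²) = 23.09.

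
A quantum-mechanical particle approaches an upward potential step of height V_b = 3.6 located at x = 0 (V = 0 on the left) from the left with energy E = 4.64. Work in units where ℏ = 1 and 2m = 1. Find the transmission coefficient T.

T = 0.872

The wavenumbers are k₁ = √(2mE)/ℏ = 2.154 on the left and k₂ = √(2m(E − V_b))/ℏ = 1.020 on the right.
Continuity of ψ and ψ′ at the step yields the reflection amplitude r = (k₁ − k₂)/(k₁ + k₂) = 0.3574; thus R = |r|² = 0.1277, T = 0.8723.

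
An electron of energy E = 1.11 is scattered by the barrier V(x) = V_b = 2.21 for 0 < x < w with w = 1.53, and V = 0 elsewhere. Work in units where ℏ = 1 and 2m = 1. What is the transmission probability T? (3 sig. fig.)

E < V_b: inside the barrier ψ ∝ e^{±κx} with κ = √(2m(V_b − E))/ℏ = 1.049.
κw = 1.605, sinh(κw) = 2.388.
Matching ψ, ψ′ at both faces gives T = [1 + V_b² sinh²(κw) / (4E(V_b − E))]⁻¹ = 1/6.701 = 0.149.

T = 0.149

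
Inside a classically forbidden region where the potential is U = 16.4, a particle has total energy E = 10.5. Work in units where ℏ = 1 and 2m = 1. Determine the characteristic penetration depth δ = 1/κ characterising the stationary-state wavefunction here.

δ = 0.412

Since E < U the TISE in this region is ψ'' = κ²ψ with κ = √(2m(U − E))/ℏ.
κ = √(2 × 0.5 × 5.9) = 2.429. The penetration depth is δ = 1/κ = 0.412.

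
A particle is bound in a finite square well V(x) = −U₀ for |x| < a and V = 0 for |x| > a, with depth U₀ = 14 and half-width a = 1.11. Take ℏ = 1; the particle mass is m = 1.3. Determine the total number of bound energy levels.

Define the well-strength parameter z₀ = (a/ℏ)√(2mU₀) = 1.11 × √(2·1.3·14) = 6.697.
The even/odd transcendental equations gain one root per π/2 in z₀, giving N = 1 + ⌊2z₀/π⌋ = 1 + ⌊4.263⌋ = 5.

N = 5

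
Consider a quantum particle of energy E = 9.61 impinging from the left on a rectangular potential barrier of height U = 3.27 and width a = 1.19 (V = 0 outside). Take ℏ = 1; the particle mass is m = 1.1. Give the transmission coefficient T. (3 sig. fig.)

Above the barrier the interior wavenumber is k₂ = √(2m(E − U))/ℏ = 3.735, giving phase k₂a = 4.444.
Matching at both interfaces gives T⁻¹ = 1 + U² sin²(k₂a) / [4E(E − U)] = 1.041, hence T = 0.961.

T = 0.961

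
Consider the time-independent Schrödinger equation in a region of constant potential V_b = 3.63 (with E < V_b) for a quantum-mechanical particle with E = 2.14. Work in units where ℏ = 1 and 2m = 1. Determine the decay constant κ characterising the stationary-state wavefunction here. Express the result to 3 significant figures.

κ = 1.22

Since E < V_b the TISE in this region is ψ'' = κ²ψ with κ = √(2m(V_b − E))/ℏ.
κ = √(2 × 0.5 × 1.49) = 1.221.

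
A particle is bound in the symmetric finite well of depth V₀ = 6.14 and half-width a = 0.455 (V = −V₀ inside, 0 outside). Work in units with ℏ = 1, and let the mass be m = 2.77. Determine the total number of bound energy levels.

Define the well-strength parameter z₀ = (a/ℏ)√(2mV₀) = 0.455 × √(2·2.77·6.14) = 2.654.
A new bound state (alternating even/odd) appears each time z₀ passes a multiple of π/2, so N = ⌊2z₀/π⌋ + 1 = ⌊1.689⌋ + 1 = 2.

N = 2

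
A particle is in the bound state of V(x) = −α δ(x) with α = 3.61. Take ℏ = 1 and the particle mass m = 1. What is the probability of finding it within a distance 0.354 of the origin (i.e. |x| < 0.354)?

P = 0.922

The normalised bound state is ψ = √κ e^{−κ|x|} with κ = mα/ℏ² = 3.610.
P(|x| < d) = ∫_{−d}^{d} κ e^{−2κ|x|} dx = 1 − e^{−2κd} = 1 − e^{−2.556} = 0.9224.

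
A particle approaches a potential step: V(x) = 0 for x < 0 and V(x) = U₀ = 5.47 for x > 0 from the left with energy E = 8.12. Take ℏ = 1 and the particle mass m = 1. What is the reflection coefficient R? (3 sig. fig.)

R = 0.0744

On each side the TISE gives plane waves with k = √(2m(E − V))/ℏ: k₁ = √(2·1·8.12) = 4.030, k₂ = √(2·1·2.65) = 2.302.
Continuity of ψ and ψ′ at the step yields the reflection amplitude r = (k₁ − k₂)/(k₁ + k₂) = 0.2729; thus R = |r|² = 0.07445, T = 0.9256.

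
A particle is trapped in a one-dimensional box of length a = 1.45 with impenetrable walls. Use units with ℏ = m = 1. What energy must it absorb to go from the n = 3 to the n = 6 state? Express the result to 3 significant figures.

ΔE = 63.4

E_n = n²π²ℏ²/(2ma²), so ΔE = (6² − 3²) π²ℏ²/(2ma²).
ΔE = 27 × π² / (2 × 1 × 1.45²) = 63.37.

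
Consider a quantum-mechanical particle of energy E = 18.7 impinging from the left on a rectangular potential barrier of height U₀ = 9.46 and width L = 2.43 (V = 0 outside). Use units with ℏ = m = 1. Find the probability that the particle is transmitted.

T = 0.914

E > U₀: inside the barrier k₂ = √(2m(E − U₀))/ℏ = 4.299, k₂L = 10.45.
T = [1 + U₀² sin²(k₂L) / (4E(E − U₀))]⁻¹ = 1/1.094 = 0.914.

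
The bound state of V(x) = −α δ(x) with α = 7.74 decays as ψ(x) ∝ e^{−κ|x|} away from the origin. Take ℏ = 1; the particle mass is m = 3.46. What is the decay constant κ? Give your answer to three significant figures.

κ = 26.8

Integrating the TISE across x = 0 gives the cusp condition ψ'(0⁺) − ψ'(0⁻) = −(2mα/ℏ²)ψ(0).
With ψ ∝ e^{−κ|x|} this yields −2κ = −2mα/ℏ², so κ = mα/ℏ² = 26.78.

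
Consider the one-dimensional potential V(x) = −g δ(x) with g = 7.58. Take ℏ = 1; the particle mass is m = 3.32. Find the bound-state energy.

E = -95.4

The bound state is ψ(x) = √κ e^{−κ|x|}. The derivative jump ψ'(0⁺) − ψ'(0⁻) = −(2mg/ℏ²)ψ(0) fixes κ = mg/ℏ² = 25.17.
Then E = −ℏ²κ²/(2m) = −mg²/(2ℏ²) = -95.38.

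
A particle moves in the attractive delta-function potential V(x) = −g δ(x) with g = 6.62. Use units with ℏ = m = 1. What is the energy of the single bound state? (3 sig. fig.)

E = -21.9

For x ≠ 0 the bound state is ψ ∝ e^{−κ|x|}; integrating the TISE across the delta gives the cusp condition 2κ = 2mg/ℏ², so κ = 6.620.
Then E = −ℏ²κ²/(2m) = −mg²/(2ℏ²) = -21.91.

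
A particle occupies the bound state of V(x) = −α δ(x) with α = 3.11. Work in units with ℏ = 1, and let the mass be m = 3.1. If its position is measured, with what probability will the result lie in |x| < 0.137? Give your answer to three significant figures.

The normalised bound state is ψ = √κ e^{−κ|x|} with κ = mα/ℏ² = 9.641.
P(|x| < d) = ∫_{−d}^{d} κ e^{−2κ|x|} dx = 1 − e^{−2κd} = 1 − e^{−2.642} = 0.9288.

P = 0.929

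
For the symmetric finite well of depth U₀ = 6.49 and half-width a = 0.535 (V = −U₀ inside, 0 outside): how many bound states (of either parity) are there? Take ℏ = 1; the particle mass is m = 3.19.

N = 3

Define the well-strength parameter z₀ = (a/ℏ)√(2mU₀) = 0.535 × √(2·3.19·6.49) = 3.443.
The even/odd transcendental equations gain one root per π/2 in z₀, giving N = 1 + ⌊2z₀/π⌋ = 1 + ⌊2.192⌋ = 3.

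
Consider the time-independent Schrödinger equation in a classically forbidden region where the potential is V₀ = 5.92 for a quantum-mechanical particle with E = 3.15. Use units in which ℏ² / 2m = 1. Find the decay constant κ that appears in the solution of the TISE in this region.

κ = 1.66

Since E < V₀ the TISE in this region is ψ'' = κ²ψ with κ = √(2m(V₀ − E))/ℏ.
κ = √(2 × 0.5 × 2.77) = 1.664.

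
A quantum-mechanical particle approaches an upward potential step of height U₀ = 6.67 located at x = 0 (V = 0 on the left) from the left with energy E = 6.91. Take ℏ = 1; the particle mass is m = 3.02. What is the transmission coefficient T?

T = 0.530

The wavenumbers are k₁ = √(2mE)/ℏ = 6.460 on the left and k₂ = √(2m(E − U₀))/ℏ = 1.204 on the right.
Matching ψ and ψ′ at x = 0 gives r = (k₁ − k₂)/(k₁ + k₂), so R = r² = 0.4703 and T = 1 − R = 0.5297.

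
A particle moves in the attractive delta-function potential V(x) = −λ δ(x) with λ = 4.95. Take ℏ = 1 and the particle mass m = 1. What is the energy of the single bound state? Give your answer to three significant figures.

E = -12.3

For x ≠ 0 the bound state is ψ ∝ e^{−κ|x|}; integrating the TISE across the delta gives the cusp condition 2κ = 2mλ/ℏ², so κ = 4.950.
Then E = −ℏ²κ²/(2m) = −mλ²/(2ℏ²) = -12.25.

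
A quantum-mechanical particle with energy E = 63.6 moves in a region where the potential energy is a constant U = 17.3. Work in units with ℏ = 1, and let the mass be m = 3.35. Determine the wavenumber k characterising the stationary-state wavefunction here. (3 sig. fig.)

k = 17.6

With E > U the solution is oscillatory, ψ ∝ e^{±ikx} with k = √(2m(E − U))/ℏ.
k = √(2 × 3.35 × 46.3) = 17.61.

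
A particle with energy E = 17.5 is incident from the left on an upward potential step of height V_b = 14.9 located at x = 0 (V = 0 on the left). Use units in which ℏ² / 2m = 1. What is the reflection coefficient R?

The wavenumbers are k₁ = √(2mE)/ℏ = 4.183 on the left and k₂ = √(2m(E − V_b))/ℏ = 1.612 on the right.
Continuity of ψ and ψ′ at the step yields the reflection amplitude r = (k₁ − k₂)/(k₁ + k₂) = 0.4436; thus R = |r|² = 0.1968, T = 0.8032.

R = 0.197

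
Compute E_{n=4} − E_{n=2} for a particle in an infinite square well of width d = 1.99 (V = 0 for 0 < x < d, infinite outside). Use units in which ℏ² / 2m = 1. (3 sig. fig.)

ΔE = 29.9

E_n = n²π²ℏ²/(2md²), so ΔE = (4² − 2²) π²ℏ²/(2md²).
ΔE = 12 × π² / (2 × 0.5 × 1.99²) = 29.91.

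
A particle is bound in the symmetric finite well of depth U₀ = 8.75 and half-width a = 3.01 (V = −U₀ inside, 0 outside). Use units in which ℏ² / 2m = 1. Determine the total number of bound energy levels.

N = 6

The dimensionless depth is z₀ = a√(2mU₀)/ℏ = 3.01 × √(8.750) = 8.904.
The even/odd transcendental equations gain one root per π/2 in z₀, giving N = 1 + ⌊2z₀/π⌋ = 1 + ⌊5.668⌋ = 6.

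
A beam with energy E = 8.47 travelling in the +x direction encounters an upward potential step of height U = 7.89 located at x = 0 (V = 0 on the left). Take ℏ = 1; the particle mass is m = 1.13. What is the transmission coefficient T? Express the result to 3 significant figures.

The wavenumbers are k₁ = √(2mE)/ℏ = 4.375 on the left and k₂ = √(2m(E − U))/ℏ = 1.145 on the right.
Matching ψ and ψ′ at x = 0 gives r = (k₁ − k₂)/(k₁ + k₂), so R = r² = 0.3424 and T = 1 − R = 0.6576.

T = 0.658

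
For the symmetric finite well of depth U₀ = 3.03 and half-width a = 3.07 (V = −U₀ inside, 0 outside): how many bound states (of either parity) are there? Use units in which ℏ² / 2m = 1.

The dimensionless depth is z₀ = a√(2mU₀)/ℏ = 3.07 × √(3.030) = 5.344.
A new bound state (alternating even/odd) appears each time z₀ passes a multiple of π/2, so N = ⌊2z₀/π⌋ + 1 = ⌊3.402⌋ + 1 = 4.

N = 4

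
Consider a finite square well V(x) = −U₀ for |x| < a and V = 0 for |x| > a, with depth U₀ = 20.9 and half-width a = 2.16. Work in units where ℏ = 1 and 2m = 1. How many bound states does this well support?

The dimensionless depth is z₀ = a√(2mU₀)/ℏ = 2.16 × √(20.90) = 9.875.
The even/odd transcendental equations gain one root per π/2 in z₀, giving N = 1 + ⌊2z₀/π⌋ = 1 + ⌊6.286⌋ = 7.

N = 7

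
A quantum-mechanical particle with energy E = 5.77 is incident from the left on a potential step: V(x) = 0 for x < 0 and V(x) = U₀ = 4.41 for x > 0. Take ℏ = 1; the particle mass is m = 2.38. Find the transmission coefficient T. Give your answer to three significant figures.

T = 0.880

The wavenumbers are k₁ = √(2mE)/ℏ = 5.241 on the left and k₂ = √(2m(E − U₀))/ℏ = 2.544 on the right.
Matching ψ and ψ′ at x = 0 gives r = (k₁ − k₂)/(k₁ + k₂), so R = r² = 0.1200 and T = 1 − R = 0.8800.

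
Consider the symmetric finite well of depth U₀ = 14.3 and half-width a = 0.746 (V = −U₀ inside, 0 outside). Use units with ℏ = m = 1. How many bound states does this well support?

N = 3

The dimensionless depth is z₀ = a√(2mU₀)/ℏ = 0.746 × √(28.60) = 3.990.
A new bound state (alternating even/odd) appears each time z₀ passes a multiple of π/2, so N = ⌊2z₀/π⌋ + 1 = ⌊2.540⌋ + 1 = 3.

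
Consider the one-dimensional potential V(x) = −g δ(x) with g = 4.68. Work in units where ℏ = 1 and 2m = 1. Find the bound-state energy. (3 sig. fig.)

For x ≠ 0 the bound state is ψ ∝ e^{−κ|x|}; integrating the TISE across the delta gives the cusp condition 2κ = 2mg/ℏ², so κ = 2.340.
Then E = −ℏ²κ²/(2m) = −mg²/(2ℏ²) = -5.476.

E = -5.48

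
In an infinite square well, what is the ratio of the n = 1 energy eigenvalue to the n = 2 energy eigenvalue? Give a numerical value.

Since E_n ∝ n², the ratio is (1/2)² = 0.25.

0.25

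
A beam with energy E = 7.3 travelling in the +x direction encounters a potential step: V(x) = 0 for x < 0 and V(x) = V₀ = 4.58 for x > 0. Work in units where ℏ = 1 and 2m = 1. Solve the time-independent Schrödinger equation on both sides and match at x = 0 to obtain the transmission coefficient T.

T = 0.941

The wavenumbers are k₁ = √(2mE)/ℏ = 2.702 on the left and k₂ = √(2m(E − V₀))/ℏ = 1.649 on the right.
Matching ψ and ψ′ at x = 0 gives r = (k₁ − k₂)/(k₁ + k₂), so R = r² = 0.05852 and T = 1 − R = 0.9415.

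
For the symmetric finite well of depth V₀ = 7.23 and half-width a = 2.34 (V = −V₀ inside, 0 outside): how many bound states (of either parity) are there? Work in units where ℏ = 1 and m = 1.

The dimensionless depth is z₀ = a√(2mV₀)/ℏ = 2.34 × √(14.46) = 8.898.
The even/odd transcendental equations gain one root per π/2 in z₀, giving N = 1 + ⌊2z₀/π⌋ = 1 + ⌊5.665⌋ = 6.

N = 6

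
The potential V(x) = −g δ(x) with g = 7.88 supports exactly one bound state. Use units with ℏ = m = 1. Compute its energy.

E = -31.0

For x ≠ 0 the bound state is ψ ∝ e^{−κ|x|}; integrating the TISE across the delta gives the cusp condition 2κ = 2mg/ℏ², so κ = 7.880.
Then E = −ℏ²κ²/(2m) = −mg²/(2ℏ²) = -31.05.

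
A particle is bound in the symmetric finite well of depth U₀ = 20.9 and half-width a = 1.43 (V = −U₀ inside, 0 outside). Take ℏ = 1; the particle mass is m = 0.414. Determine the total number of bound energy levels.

The dimensionless depth is z₀ = a√(2mU₀)/ℏ = 1.43 × √(17.31) = 5.949.
The even/odd transcendental equations gain one root per π/2 in z₀, giving N = 1 + ⌊2z₀/π⌋ = 1 + ⌊3.787⌋ = 4.

N = 4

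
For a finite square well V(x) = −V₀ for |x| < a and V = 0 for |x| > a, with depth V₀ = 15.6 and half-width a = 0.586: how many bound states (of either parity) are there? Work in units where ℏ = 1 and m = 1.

The dimensionless depth is z₀ = a√(2mV₀)/ℏ = 0.586 × √(31.20) = 3.273.
The even/odd transcendental equations gain one root per π/2 in z₀, giving N = 1 + ⌊2z₀/π⌋ = 1 + ⌊2.084⌋ = 3.

N = 3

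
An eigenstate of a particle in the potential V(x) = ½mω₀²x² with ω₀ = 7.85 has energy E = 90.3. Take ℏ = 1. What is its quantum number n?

n = 11

E_n = ℏω₀(n + ½) ⇒ n = E/(ℏω₀) − ½ = 90.3/7.85 − 0.5 = 11.003 → n = 11.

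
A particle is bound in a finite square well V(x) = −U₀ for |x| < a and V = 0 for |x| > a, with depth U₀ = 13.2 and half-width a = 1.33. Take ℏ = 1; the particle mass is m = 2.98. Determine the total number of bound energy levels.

The dimensionless depth is z₀ = a√(2mU₀)/ℏ = 1.33 × √(78.67) = 11.80.
The even/odd transcendental equations gain one root per π/2 in z₀, giving N = 1 + ⌊2z₀/π⌋ = 1 + ⌊7.510⌋ = 8.

N = 8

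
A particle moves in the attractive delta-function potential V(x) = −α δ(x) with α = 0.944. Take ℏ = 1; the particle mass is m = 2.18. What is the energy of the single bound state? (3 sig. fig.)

E = -0.971

For x ≠ 0 the bound state is ψ ∝ e^{−κ|x|}; integrating the TISE across the delta gives the cusp condition 2κ = 2mα/ℏ², so κ = 2.058.
Then E = −ℏ²κ²/(2m) = −mα²/(2ℏ²) = -0.9713.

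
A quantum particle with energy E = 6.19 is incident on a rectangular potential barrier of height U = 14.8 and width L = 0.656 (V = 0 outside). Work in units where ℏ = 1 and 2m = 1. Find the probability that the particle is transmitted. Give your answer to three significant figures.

Since E < U the interior solution is evanescent with decay constant κ = √(2m(U − E))/ℏ = 2.934.
κL = 1.925, sinh(κL) = 3.354.
The exact tunnelling result is T⁻¹ = 1 + U² sinh²(κL) / [4E(U − E)] = 12.56, so T = 0.0796.

T = 0.0796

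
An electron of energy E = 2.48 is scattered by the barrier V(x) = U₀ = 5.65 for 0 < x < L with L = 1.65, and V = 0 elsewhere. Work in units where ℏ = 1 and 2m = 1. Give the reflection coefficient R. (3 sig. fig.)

E < U₀: inside the barrier ψ ∝ e^{±κx} with κ = √(2m(U₀ − E))/ℏ = 1.780.
κL = 2.938, sinh(κL) = 9.410.
The exact tunnelling result is T⁻¹ = 1 + U₀² sinh²(κL) / [4E(U₀ − E)] = 90.89, so T = 0.0110.
R = 1 − T = 0.989.

R = 0.989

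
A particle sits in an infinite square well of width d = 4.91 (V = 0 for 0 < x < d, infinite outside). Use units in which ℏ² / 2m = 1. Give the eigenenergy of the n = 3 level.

The infinite-well eigenfunctions ψ_n = √(2/d) sin(nπx/d) vanish at both walls, giving E_n = n²π²ℏ²/(2md²).
E_3 = 3² × π² / (2 × 0.5 × 4.91²) = 3.685.

E = 3.68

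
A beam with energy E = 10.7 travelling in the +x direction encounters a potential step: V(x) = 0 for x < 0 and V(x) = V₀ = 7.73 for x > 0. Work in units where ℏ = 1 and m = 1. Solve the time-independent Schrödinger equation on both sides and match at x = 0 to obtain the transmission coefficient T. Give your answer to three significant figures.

T = 0.904

On each side the TISE gives plane waves with k = √(2m(E − V))/ℏ: k₁ = √(2·1·10.7) = 4.626, k₂ = √(2·1·2.97) = 2.437.
Matching ψ and ψ′ at x = 0 gives r = (k₁ − k₂)/(k₁ + k₂), so R = r² = 0.09603 and T = 1 − R = 0.9040.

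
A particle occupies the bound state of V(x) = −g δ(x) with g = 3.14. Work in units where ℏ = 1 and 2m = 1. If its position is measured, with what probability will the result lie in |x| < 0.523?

The normalised bound state is ψ = √κ e^{−κ|x|} with κ = mg/ℏ² = 1.570.
P(|x| < d) = ∫_{−d}^{d} κ e^{−2κ|x|} dx = 1 − e^{−2κd} = 1 − e^{−1.642} = 0.8065.

P = 0.806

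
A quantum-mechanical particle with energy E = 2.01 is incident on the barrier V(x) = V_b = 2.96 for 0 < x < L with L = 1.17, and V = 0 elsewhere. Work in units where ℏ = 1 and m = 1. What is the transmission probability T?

T = 0.131

E < V_b: inside the barrier ψ ∝ e^{±κx} with κ = √(2m(V_b − E))/ℏ = 1.378.
κL = 1.613, sinh(κL) = 2.409.
Matching ψ, ψ′ at both faces gives T = [1 + V_b² sinh²(κL) / (4E(V_b − E))]⁻¹ = 1/7.655 = 0.131.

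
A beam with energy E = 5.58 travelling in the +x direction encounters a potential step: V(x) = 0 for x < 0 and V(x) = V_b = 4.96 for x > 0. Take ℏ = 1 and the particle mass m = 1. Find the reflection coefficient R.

R = 0.250

The wavenumbers are k₁ = √(2mE)/ℏ = 3.341 on the left and k₂ = √(2m(E − V_b))/ℏ = 1.114 on the right.
Matching ψ and ψ′ at x = 0 gives r = (k₁ − k₂)/(k₁ + k₂), so R = r² = 0.2500 and T = 1 − R = 0.7500.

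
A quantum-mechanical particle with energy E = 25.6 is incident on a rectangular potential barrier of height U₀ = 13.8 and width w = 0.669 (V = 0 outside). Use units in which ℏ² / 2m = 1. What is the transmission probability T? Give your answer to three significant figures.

E > U₀: inside the barrier k₂ = √(2m(E − U₀))/ℏ = 3.435, k₂w = 2.298.
T = [1 + U₀² sin²(k₂w) / (4E(E − U₀))]⁻¹ = 1/1.088 = 0.919.

T = 0.919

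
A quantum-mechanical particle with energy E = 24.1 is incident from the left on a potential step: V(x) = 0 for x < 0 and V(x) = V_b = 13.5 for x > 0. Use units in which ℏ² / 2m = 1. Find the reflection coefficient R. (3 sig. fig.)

R = 0.0410

The wavenumbers are k₁ = √(2mE)/ℏ = 4.909 on the left and k₂ = √(2m(E − V_b))/ℏ = 3.256 on the right.
Matching ψ and ψ′ at x = 0 gives r = (k₁ − k₂)/(k₁ + k₂), so R = r² = 0.04101 and T = 1 − R = 0.9590.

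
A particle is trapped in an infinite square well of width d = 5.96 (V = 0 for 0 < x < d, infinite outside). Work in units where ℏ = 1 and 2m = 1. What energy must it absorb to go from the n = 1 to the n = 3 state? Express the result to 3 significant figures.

E_n = n²π²ℏ²/(2md²), so ΔE = (3² − 1²) π²ℏ²/(2md²).
ΔE = 8 × π² / (2 × 0.5 × 5.96²) = 2.223.

ΔE = 2.22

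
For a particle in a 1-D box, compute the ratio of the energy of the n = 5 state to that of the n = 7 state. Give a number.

0.510204

Since E_n ∝ n², the ratio is (5/7)² = 0.510204.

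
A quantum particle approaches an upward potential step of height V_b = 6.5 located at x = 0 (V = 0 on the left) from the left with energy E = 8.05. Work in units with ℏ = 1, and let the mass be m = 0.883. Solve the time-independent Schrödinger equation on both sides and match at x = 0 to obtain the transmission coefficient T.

The wavenumbers are k₁ = √(2mE)/ℏ = 3.770 on the left and k₂ = √(2m(E − V_b))/ℏ = 1.654 on the right.
Continuity of ψ and ψ′ at the step yields the reflection amplitude r = (k₁ − k₂)/(k₁ + k₂) = 0.3900; thus R = |r|² = 0.1521, T = 0.8479.

T = 0.848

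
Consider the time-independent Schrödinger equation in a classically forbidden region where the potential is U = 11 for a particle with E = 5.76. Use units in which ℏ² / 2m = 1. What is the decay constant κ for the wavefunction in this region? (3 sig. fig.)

Since E < U the TISE in this region is ψ'' = κ²ψ with κ = √(2m(U − E))/ℏ.
κ = √(2 × 0.5 × 5.24) = 2.289.

κ = 2.29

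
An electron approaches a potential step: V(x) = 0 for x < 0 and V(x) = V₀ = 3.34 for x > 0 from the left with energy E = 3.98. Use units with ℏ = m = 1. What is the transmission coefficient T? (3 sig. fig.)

The wavenumbers are k₁ = √(2mE)/ℏ = 2.821 on the left and k₂ = √(2m(E − V₀))/ℏ = 1.131 on the right.
Matching ψ and ψ′ at x = 0 gives r = (k₁ − k₂)/(k₁ + k₂), so R = r² = 0.1828 and T = 1 − R = 0.8172.

T = 0.817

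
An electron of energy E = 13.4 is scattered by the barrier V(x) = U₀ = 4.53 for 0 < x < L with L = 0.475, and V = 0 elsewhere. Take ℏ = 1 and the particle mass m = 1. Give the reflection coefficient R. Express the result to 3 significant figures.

E > U₀: inside the barrier k₂ = √(2m(E − U₀))/ℏ = 4.212, k₂L = 2.001.
T = [1 + U₀² sin²(k₂L) / (4E(E − U₀))]⁻¹ = 1/1.036 = 0.966.
R = 1 − T = 0.0344.

R = 0.0344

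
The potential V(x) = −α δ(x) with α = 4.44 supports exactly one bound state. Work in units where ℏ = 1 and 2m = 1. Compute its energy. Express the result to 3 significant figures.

For x ≠ 0 the bound state is ψ ∝ e^{−κ|x|}; integrating the TISE across the delta gives the cusp condition 2κ = 2mα/ℏ², so κ = 2.220.
Then E = −ℏ²κ²/(2m) = −mα²/(2ℏ²) = -4.928.

E = -4.93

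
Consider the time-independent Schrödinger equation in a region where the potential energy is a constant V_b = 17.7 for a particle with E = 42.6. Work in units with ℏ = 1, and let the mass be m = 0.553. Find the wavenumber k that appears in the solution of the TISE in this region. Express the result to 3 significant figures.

k = 5.25

With E > V_b the solution is oscillatory, ψ ∝ e^{±ikx} with k = √(2m(E − V_b))/ℏ.
k = √(2 × 0.553 × 24.9) = 5.248.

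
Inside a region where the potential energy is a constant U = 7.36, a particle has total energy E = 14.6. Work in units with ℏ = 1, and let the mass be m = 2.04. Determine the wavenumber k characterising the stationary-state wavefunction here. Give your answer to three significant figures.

With E > U the solution is oscillatory, ψ ∝ e^{±ikx} with k = √(2m(E − U))/ℏ.
k = √(2 × 2.04 × 7.24) = 5.435.

k = 5.43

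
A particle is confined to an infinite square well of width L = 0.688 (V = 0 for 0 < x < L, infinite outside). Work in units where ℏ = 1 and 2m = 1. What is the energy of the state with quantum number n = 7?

E = 1020

Requiring ψ(0) = ψ(L) = 0 quantises k = nπ/L, hence E_n = ℏ²k²/2m = n²π²ℏ²/(2mL²).
E_7 = 7² × π² / (2 × 0.5 × 0.688²) = 1022.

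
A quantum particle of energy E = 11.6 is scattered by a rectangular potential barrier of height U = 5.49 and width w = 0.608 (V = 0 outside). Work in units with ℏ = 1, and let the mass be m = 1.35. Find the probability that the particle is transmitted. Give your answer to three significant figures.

E > U: inside the barrier k₂ = √(2m(E − U))/ℏ = 4.062, k₂w = 2.469.
T = [1 + U² sin²(k₂w) / (4E(E − U))]⁻¹ = 1/1.041 = 0.960.

T = 0.960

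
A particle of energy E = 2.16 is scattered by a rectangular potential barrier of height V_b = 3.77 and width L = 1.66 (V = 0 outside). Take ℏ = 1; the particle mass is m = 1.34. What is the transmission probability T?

E < V_b: inside the barrier ψ ∝ e^{±κx} with κ = √(2m(V_b − E))/ℏ = 2.077.
κL = 3.448, sinh(κL) = 15.71.
The exact tunnelling result is T⁻¹ = 1 + V_b² sinh²(κL) / [4E(V_b − E)] = 253.0, so T = 0.00395.

T = 0.00395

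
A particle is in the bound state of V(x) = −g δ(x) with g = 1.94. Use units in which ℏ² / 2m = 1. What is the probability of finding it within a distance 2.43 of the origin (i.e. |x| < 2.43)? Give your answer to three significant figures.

The normalised bound state is ψ = √κ e^{−κ|x|} with κ = mg/ℏ² = 0.9700.
P(|x| < d) = ∫_{−d}^{d} κ e^{−2κ|x|} dx = 1 − e^{−2κd} = 1 − e^{−4.714} = 0.9910.

P = 0.991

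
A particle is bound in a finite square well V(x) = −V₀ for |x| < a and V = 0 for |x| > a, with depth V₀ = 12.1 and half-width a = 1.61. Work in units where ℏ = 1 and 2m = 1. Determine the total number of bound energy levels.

Define the well-strength parameter z₀ = (a/ℏ)√(2mV₀) = 1.61 × √(2·0.5·12.1) = 5.600.
A new bound state (alternating even/odd) appears each time z₀ passes a multiple of π/2, so N = ⌊2z₀/π⌋ + 1 = ⌊3.565⌋ + 1 = 4.

N = 4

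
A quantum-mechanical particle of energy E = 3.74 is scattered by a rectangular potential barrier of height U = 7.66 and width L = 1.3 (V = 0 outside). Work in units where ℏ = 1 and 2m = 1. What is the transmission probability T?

Since E < U the interior solution is evanescent with decay constant κ = √(2m(U − E))/ℏ = 1.980.
κL = 2.574, sinh(κL) = 6.520.
Matching ψ, ψ′ at both faces gives T = [1 + U² sinh²(κL) / (4E(U − E))]⁻¹ = 1/43.54 = 0.0230.

T = 0.0230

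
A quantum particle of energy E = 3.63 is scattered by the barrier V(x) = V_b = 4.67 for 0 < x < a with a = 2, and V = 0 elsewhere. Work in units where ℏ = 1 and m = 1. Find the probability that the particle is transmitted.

T = 0.00863

E < V_b: inside the barrier ψ ∝ e^{±κx} with κ = √(2m(V_b − E))/ℏ = 1.442.
κa = 2.884, sinh(κa) = 8.919.
Matching ψ, ψ′ at both faces gives T = [1 + V_b² sinh²(κa) / (4E(V_b − E))]⁻¹ = 1/115.9 = 0.00863.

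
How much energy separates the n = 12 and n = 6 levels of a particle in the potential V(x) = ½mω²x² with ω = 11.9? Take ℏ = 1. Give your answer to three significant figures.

ΔE = 71.4

E_n = ℏω(n + ½), so ΔE = (12 − 6) ℏω = 6 × 11.9 = 71.40.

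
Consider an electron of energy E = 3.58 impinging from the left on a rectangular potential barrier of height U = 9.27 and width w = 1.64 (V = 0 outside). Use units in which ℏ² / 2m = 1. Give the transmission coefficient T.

Since E < U the interior solution is evanescent with decay constant κ = √(2m(U − E))/ℏ = 2.385.
κw = 3.912, sinh(κw) = 24.99.
The exact tunnelling result is T⁻¹ = 1 + U² sinh²(κw) / [4E(U − E)] = 659.6, so T = 0.00152.

T = 0.00152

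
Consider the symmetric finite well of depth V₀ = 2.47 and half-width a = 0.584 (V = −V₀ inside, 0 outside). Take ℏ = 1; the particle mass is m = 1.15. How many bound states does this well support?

N = 1

The dimensionless depth is z₀ = a√(2mV₀)/ℏ = 0.584 × √(5.681) = 1.392.
A new bound state (alternating even/odd) appears each time z₀ passes a multiple of π/2, so N = ⌊2z₀/π⌋ + 1 = ⌊0.8861⌋ + 1 = 1.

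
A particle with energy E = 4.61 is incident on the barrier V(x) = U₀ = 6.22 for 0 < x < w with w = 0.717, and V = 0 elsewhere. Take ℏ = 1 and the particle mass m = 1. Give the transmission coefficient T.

Since E < U₀ the interior solution is evanescent with decay constant κ = √(2m(U₀ − E))/ℏ = 1.794.
κw = 1.287, sinh(κw) = 1.672.
Matching ψ, ψ′ at both faces gives T = [1 + U₀² sinh²(κw) / (4E(U₀ − E))]⁻¹ = 1/4.644 = 0.215.

T = 0.215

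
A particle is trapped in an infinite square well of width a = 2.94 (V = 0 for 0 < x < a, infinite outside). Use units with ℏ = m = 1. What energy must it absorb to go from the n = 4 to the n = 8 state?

ΔE = 27.4

E_n = n²π²ℏ²/(2ma²), so ΔE = (8² − 4²) π²ℏ²/(2ma²).
ΔE = 48 × π² / (2 × 1 × 2.94²) = 27.40.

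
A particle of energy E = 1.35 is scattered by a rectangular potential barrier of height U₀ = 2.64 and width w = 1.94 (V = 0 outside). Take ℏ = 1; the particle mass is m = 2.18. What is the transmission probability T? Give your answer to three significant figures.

E < U₀: inside the barrier ψ ∝ e^{±κx} with κ = √(2m(U₀ − E))/ℏ = 2.372.
κw = 4.601, sinh(κw) = 49.78.
Matching ψ, ψ′ at both faces gives T = [1 + U₀² sinh²(κw) / (4E(U₀ − E))]⁻¹ = 1/2480 = 0.000403.

T = 0.000403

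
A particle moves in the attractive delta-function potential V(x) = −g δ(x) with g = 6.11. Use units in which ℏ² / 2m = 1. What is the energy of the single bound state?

For x ≠ 0 the bound state is ψ ∝ e^{−κ|x|}; integrating the TISE across the delta gives the cusp condition 2κ = 2mg/ℏ², so κ = 3.055.
Then E = −ℏ²κ²/(2m) = −mg²/(2ℏ²) = -9.333.

E = -9.33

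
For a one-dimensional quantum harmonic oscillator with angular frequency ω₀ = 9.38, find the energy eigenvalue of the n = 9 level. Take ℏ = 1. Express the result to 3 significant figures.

The oscillator eigenvalues are E_n = ℏω₀(n + ½), so E_9 = 9.38 × 9.5 = 89.11.

E = 89.1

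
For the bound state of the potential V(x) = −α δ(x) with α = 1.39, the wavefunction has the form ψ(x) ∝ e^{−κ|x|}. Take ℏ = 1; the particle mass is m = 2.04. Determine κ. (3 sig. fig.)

κ = 2.84

Integrate −(ℏ²/2m)ψ'' − αδ(x)ψ = Eψ from −ε to +ε: the ψ'' term gives ψ'(0⁺) − ψ'(0⁻) and the δ term gives −(2mα/ℏ²)ψ(0).
With ψ ∝ e^{−κ|x|} this yields −2κ = −2mα/ℏ², so κ = mα/ℏ² = 2.836.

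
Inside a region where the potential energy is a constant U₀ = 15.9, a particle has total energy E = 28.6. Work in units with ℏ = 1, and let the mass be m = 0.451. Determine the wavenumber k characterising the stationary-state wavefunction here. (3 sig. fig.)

With E > U₀ the solution is oscillatory, ψ ∝ e^{±ikx} with k = √(2m(E − U₀))/ℏ.
k = √(2 × 0.451 × 12.7) = 3.385.

k = 3.38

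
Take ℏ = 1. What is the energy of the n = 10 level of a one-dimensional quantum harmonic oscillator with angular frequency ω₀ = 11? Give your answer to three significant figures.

E = 116

Using E_n = (n + ½)ℏω₀: E_10 = 10.5 × 11 = 115.5.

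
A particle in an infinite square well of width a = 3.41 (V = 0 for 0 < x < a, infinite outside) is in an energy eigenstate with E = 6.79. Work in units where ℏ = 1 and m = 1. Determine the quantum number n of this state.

For an infinite well E_n = n²π²ℏ²/(2ma²), so n = (a/πℏ)√(2mE).
n = (3.41/π) × √(2 × 1 × 6.79) = 4.000 → n = 4.

n = 4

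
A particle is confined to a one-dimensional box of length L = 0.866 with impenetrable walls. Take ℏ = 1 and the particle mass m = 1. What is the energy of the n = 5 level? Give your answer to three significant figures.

E = 165

Requiring ψ(0) = ψ(L) = 0 quantises k = nπ/L, hence E_n = ℏ²k²/2m = n²π²ℏ²/(2mL²).
E_5 = 5² × π² / (2 × 1 × 0.866²) = 164.5.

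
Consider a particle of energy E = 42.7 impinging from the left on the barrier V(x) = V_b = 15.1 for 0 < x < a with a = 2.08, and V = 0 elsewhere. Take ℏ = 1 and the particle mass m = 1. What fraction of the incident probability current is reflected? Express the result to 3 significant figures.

Above the barrier the interior wavenumber is k₂ = √(2m(E − V_b))/ℏ = 7.430, giving phase k₂a = 15.45.
T = [1 + V_b² sin²(k₂a) / (4E(E − V_b))]⁻¹ = 1/1.003 = 0.997.
R = 1 − T = 0.00305.

R = 0.00305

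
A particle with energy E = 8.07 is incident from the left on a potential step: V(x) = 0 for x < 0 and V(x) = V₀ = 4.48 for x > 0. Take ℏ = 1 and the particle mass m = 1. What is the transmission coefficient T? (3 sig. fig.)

On each side the TISE gives plane waves with k = √(2m(E − V))/ℏ: k₁ = √(2·1·8.07) = 4.017, k₂ = √(2·1·3.59) = 2.680.
Matching ψ and ψ′ at x = 0 gives r = (k₁ − k₂)/(k₁ + k₂), so R = r² = 0.03991 and T = 1 − R = 0.9601.

T = 0.960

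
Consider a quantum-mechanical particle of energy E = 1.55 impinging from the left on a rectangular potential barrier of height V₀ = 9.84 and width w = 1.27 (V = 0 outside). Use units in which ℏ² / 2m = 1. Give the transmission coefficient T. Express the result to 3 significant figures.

T = 0.00142

Since E < V₀ the interior solution is evanescent with decay constant κ = √(2m(V₀ − E))/ℏ = 2.879.
κw = 3.657, sinh(κw) = 19.35.
The exact tunnelling result is T⁻¹ = 1 + V₀² sinh²(κw) / [4E(V₀ − E)] = 706.5, so T = 0.00142.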